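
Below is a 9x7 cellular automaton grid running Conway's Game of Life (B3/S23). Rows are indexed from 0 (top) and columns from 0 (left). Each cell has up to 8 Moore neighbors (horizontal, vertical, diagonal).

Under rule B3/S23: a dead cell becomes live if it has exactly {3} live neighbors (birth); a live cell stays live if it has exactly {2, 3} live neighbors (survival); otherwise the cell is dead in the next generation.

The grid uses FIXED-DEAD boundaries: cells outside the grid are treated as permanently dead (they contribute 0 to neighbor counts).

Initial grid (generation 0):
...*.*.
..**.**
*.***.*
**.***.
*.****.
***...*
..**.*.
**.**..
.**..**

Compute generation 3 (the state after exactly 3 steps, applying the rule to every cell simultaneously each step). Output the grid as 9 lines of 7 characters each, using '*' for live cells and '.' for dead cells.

Simulating step by step:
Generation 0 (given above): 36 live cells
Generation 1: 22 live cells
..**.**
.*....*
*.....*
*.....*
......*
*.....*
.....*.
*.....*
******.
Generation 2: 28 live cells
..*..**
.**...*
**...**
.....**
.....**
.....**
.....**
*.**..*
******.
Generation 3: 18 live cells
(generation 3 grid is the final answer)

Answer: .**..**
*.*....
***....
....*..
....*..
....*..
....*..
*.....*
*...**.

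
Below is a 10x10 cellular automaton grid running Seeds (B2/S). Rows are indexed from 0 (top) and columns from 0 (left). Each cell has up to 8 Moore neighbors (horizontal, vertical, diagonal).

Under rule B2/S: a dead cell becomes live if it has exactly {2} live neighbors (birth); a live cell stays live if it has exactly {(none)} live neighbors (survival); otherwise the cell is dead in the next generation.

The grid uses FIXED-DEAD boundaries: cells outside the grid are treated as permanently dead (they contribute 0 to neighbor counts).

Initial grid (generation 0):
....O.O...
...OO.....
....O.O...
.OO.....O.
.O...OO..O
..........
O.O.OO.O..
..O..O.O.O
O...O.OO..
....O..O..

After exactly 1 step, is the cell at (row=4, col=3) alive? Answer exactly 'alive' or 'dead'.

Simulating step by step:
Generation 0 (given above): 28 live cells
Generation 1: 20 live cells
..........
......OO..
.O.....O..
O..OO....O
O......OO.
O.OO...OO.
..........
O.........
.O........
...O....O.

Cell (4,3) at generation 1: 0 -> dead

Answer: dead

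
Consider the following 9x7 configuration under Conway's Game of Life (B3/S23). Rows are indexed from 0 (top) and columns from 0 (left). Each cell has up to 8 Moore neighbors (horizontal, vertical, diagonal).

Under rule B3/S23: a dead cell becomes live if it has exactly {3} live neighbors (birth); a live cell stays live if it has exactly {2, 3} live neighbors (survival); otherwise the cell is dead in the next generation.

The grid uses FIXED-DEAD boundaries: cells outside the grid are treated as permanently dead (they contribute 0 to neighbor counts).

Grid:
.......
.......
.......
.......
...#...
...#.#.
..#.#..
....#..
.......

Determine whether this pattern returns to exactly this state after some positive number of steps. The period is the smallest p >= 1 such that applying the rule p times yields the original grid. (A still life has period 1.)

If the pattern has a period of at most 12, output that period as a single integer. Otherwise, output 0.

Answer: 2

Derivation:
Simulating and comparing each generation to the original:
Gen 0 (original, given above): 6 live cells
Gen 1: 6 live cells, differs from original
Gen 2: 6 live cells, MATCHES original -> period = 2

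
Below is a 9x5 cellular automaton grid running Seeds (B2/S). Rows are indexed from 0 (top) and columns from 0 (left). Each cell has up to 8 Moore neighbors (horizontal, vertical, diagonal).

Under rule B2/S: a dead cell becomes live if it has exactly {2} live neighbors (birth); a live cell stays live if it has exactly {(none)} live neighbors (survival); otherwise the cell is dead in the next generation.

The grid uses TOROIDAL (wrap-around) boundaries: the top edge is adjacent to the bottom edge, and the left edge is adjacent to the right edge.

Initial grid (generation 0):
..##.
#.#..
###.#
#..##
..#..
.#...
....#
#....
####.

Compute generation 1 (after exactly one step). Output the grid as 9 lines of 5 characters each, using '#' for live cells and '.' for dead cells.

Simulating step by step:
Generation 0 (given above): 19 live cells
Generation 1: 4 live cells
(generation 1 grid is the final answer)

Answer: .....
.....
.....
.....
.....
#.##.
.#...
.....
.....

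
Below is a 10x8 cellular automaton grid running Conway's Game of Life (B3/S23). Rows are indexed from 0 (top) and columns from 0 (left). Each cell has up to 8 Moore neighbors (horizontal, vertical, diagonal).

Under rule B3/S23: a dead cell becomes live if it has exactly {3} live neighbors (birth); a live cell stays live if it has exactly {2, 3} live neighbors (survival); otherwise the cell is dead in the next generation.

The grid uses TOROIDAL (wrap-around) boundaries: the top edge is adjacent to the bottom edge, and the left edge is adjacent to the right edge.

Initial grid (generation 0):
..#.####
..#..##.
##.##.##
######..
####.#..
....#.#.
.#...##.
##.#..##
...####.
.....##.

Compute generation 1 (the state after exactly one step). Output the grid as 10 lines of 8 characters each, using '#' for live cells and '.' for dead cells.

Answer: ...##..#
..#.....
........
........
#.....##
#..##.##
.##.#...
##.#....
#.##....
........

Derivation:
Simulating step by step:
Generation 0 (given above): 41 live cells
Generation 1: 21 live cells
(generation 1 grid is the final answer)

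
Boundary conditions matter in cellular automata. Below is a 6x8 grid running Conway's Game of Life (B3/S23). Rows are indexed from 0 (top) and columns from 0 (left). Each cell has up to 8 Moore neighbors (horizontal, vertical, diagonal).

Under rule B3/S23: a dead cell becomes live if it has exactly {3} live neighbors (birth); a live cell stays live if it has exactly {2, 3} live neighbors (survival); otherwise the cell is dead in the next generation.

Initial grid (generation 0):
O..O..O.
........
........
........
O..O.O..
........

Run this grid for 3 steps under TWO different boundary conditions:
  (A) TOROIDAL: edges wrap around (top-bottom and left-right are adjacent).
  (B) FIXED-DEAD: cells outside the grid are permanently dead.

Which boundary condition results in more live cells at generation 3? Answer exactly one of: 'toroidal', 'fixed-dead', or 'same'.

Under TOROIDAL boundary, generation 3:
........
........
........
........
........
........
Population = 0

Under FIXED-DEAD boundary, generation 3:
........
........
........
........
........
........
Population = 0

Comparison: toroidal=0, fixed-dead=0 -> same

Answer: same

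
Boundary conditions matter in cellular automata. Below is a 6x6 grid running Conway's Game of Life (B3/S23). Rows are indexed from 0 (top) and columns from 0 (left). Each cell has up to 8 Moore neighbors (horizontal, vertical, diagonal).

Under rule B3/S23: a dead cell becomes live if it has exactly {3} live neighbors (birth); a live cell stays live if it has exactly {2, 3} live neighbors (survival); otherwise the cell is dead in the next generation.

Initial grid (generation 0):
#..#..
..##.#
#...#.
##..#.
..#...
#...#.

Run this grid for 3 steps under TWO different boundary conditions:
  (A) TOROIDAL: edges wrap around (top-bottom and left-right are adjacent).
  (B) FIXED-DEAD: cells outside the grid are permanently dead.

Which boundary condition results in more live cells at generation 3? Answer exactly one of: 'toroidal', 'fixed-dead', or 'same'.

Under TOROIDAL boundary, generation 3:
......
......
...###
...#..
#.##.#
......
Population = 8

Under FIXED-DEAD boundary, generation 3:
......
....##
....#.
#.##..
###...
.#....
Population = 10

Comparison: toroidal=8, fixed-dead=10 -> fixed-dead

Answer: fixed-dead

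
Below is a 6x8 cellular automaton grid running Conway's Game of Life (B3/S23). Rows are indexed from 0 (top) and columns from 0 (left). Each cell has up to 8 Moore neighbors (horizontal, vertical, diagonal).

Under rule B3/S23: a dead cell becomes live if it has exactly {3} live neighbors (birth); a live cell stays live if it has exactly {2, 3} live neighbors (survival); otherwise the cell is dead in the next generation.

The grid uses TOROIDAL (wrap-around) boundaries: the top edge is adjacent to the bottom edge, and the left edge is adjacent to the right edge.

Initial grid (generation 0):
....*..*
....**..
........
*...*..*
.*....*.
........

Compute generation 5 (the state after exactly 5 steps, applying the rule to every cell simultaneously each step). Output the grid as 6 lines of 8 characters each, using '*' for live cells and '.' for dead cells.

Simulating step by step:
Generation 0 (given above): 9 live cells
Generation 1: 10 live cells
....**..
....**..
....**..
*......*
*......*
........
Generation 2: 12 live cells
....**..
...*..*.
....***.
*.....**
*......*
........
Generation 3: 8 live cells
....**..
...*..*.
....*...
*.......
*.....*.
........
Generation 4: 6 live cells
....**..
...*....
........
.......*
.......*
.....*..
Generation 5: 7 live cells
(generation 5 grid is the final answer)

Answer: ....**..
....*...
........
........
......*.
....***.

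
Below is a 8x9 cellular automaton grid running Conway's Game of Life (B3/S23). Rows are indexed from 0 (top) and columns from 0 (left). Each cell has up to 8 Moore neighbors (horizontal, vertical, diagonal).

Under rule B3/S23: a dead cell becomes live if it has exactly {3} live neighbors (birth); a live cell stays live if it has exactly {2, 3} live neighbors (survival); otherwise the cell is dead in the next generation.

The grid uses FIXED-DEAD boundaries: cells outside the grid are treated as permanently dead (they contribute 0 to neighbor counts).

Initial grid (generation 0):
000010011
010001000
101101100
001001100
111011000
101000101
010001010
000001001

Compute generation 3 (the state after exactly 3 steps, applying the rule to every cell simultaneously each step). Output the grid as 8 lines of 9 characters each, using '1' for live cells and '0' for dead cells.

Simulating step by step:
Generation 0 (given above): 27 live cells
Generation 1: 23 live cells
000000000
011101010
001100000
100000000
101010010
101110110
010001011
000000100
Generation 2: 24 live cells
001000000
010110000
000110000
001000000
101011110
101010000
011111001
000000110
Generation 3: 25 live cells
(generation 3 grid is the final answer)

Answer: 001100000
000010000
000010000
011000100
001011100
100000010
011011110
001111110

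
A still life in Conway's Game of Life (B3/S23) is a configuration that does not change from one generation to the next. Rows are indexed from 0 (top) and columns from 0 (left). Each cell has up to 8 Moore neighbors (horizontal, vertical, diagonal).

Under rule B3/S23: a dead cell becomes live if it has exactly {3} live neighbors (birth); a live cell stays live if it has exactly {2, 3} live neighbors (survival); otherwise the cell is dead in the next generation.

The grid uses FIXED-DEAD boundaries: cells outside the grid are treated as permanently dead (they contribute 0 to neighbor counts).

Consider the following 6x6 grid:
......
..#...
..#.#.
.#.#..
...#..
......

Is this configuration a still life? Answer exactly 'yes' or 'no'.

Compute generation 1 and compare to generation 0 (given above):
Generation 1:
......
...#..
.##...
...##.
..#...
......
Cell (1,2) differs: gen0=1 vs gen1=0 -> NOT a still life.

Answer: no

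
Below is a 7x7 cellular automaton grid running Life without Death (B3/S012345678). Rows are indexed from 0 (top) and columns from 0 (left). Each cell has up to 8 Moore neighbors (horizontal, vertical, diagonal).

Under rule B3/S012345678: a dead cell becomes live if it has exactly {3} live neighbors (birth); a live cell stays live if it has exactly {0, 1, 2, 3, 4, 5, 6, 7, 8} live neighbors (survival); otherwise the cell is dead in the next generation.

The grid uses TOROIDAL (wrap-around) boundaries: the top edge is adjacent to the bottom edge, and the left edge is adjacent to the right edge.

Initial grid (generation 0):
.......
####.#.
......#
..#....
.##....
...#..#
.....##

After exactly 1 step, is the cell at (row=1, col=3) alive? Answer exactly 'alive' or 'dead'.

Simulating step by step:
Generation 0 (given above): 13 live cells
Generation 1: 26 live cells
###.##.
####.##
#..#..#
.##....
.###...
#.##.##
.....##

Cell (1,3) at generation 1: 1 -> alive

Answer: alive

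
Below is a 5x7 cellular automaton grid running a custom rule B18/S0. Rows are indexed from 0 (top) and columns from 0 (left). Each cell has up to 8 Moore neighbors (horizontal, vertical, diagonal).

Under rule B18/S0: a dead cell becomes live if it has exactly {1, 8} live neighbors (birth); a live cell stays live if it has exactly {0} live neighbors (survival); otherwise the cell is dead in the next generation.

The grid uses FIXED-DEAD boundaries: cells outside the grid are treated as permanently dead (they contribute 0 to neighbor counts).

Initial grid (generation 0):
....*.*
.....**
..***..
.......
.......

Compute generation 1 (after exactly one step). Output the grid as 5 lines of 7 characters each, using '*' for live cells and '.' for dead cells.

Simulating step by step:
Generation 0 (given above): 7 live cells
Generation 1: 5 live cells
(generation 1 grid is the final answer)

Answer: ...*...
.*.....
.*.....
.*...*.
.......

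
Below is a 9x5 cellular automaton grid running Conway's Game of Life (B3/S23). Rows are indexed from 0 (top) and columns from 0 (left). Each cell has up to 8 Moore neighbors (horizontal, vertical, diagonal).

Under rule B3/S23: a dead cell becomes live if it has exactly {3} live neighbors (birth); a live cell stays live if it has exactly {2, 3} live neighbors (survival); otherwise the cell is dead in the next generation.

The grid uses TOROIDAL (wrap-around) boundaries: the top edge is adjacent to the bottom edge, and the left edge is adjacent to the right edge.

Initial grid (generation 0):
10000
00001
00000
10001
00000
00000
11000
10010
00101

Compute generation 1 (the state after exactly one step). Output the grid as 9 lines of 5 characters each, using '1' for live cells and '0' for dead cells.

Answer: 10011
00000
10001
00000
00000
00000
11001
10110
11011

Derivation:
Simulating step by step:
Generation 0 (given above): 10 live cells
Generation 1: 15 live cells
(generation 1 grid is the final answer)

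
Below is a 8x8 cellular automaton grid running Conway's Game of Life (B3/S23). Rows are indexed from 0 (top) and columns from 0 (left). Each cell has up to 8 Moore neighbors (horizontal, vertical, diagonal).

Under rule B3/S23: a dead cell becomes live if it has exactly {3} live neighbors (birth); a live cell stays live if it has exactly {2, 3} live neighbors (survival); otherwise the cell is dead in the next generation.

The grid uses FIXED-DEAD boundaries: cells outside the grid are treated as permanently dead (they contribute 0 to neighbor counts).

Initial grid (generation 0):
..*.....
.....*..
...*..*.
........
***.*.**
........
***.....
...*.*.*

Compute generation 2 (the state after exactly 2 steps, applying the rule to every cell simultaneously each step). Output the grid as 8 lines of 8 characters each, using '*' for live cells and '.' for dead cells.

Answer: ........
........
..*...*.
.**...*.
.*.**.*.
.*......
.*.*....
.**.....

Derivation:
Simulating step by step:
Generation 0 (given above): 16 live cells
Generation 1: 12 live cells
........
........
........
.***.***
.*......
...*....
.**.....
.**.....
Generation 2: 14 live cells
(generation 2 grid is the final answer)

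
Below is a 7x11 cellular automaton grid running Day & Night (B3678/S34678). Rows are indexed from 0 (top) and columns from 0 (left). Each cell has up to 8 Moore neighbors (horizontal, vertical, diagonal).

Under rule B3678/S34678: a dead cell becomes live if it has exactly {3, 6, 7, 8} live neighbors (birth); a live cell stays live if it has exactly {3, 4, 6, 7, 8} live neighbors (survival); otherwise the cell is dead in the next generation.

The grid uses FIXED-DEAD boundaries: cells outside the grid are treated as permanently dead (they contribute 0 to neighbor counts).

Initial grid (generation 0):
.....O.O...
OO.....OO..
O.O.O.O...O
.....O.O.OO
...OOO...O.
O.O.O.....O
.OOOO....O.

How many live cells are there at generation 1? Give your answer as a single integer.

Answer: 23

Derivation:
Simulating step by step:
Generation 0 (given above): 28 live cells
Generation 1: 23 live cells
......O.O..
.O...O.O...
.....OO....
.....O..OOO
...OOOO.OO.
..OO.....O.
.OOO.......
Population at generation 1: 23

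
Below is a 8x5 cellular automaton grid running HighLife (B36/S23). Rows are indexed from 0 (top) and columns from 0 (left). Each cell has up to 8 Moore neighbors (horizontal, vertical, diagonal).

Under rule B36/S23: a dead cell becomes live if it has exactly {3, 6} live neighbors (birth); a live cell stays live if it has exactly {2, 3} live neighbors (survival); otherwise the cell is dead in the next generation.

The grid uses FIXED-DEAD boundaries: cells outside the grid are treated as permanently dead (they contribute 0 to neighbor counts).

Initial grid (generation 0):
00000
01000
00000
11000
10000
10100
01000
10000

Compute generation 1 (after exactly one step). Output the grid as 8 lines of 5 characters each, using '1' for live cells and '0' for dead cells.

Simulating step by step:
Generation 0 (given above): 8 live cells
Generation 1: 8 live cells
(generation 1 grid is the final answer)

Answer: 00000
00000
11000
11000
10000
10000
11000
00000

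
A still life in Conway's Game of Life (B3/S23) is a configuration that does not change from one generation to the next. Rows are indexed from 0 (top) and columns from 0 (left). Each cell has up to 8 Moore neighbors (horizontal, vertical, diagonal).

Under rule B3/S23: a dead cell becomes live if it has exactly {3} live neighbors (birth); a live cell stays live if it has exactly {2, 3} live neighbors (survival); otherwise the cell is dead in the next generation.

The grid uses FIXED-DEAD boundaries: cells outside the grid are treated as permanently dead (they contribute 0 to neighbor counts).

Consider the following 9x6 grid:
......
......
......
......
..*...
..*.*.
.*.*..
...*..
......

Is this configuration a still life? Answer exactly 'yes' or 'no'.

Answer: no

Derivation:
Compute generation 1 and compare to generation 0 (given above):
Generation 1:
......
......
......
......
...*..
.**...
...**.
..*...
......
Cell (4,2) differs: gen0=1 vs gen1=0 -> NOT a still life.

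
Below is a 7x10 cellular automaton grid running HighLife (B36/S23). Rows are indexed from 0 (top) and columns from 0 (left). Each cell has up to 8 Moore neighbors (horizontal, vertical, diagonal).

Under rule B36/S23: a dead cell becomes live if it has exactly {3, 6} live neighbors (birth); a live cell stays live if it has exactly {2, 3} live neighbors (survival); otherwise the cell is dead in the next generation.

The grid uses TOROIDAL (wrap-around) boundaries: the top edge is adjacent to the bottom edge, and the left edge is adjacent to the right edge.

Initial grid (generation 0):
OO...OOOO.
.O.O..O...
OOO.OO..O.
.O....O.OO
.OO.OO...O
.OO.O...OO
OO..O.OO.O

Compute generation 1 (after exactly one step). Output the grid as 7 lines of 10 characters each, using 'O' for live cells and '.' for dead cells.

Answer: ....O...O.
...O....O.
...OOOO.O.
O.....OOO.
O...OO.O..
....O.OO..
...OO...O.

Derivation:
Simulating step by step:
Generation 0 (given above): 35 live cells
Generation 1: 23 live cells
(generation 1 grid is the final answer)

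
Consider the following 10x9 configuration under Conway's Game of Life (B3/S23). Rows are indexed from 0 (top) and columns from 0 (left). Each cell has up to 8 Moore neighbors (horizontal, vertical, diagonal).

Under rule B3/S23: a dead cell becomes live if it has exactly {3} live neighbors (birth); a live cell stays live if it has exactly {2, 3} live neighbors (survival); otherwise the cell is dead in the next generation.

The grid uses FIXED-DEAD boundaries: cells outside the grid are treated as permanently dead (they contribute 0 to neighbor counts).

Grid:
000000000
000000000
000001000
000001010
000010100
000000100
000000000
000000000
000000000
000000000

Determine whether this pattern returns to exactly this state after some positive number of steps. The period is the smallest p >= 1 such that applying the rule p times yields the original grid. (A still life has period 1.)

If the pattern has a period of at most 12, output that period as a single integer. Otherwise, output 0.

Simulating and comparing each generation to the original:
Gen 0 (original, given above): 6 live cells
Gen 1: 6 live cells, differs from original
Gen 2: 6 live cells, MATCHES original -> period = 2

Answer: 2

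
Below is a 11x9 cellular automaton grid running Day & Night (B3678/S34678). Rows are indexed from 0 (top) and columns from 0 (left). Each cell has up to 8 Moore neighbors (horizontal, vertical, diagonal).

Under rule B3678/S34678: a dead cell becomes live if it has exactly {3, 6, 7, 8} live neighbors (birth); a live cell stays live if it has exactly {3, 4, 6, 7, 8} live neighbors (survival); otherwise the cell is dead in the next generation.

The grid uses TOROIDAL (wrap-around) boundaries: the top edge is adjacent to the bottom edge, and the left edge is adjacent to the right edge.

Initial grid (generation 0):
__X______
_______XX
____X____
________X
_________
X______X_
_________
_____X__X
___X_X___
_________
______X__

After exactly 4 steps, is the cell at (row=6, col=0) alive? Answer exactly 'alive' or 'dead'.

Simulating step by step:
Generation 0 (given above): 12 live cells
Generation 1: 7 live cells
_______X_
_________
_______XX
_________
________X
_________
________X
____X____
____X____
_________
_________
Generation 2: 4 live cells
_________
_______XX
_________
_______XX
_________
_________
_________
_________
_________
_________
_________
Generation 3: 0 live cells
_________
_________
_________
_________
_________
_________
_________
_________
_________
_________
_________
Generation 4: 0 live cells
_________
_________
_________
_________
_________
_________
_________
_________
_________
_________
_________

Cell (6,0) at generation 4: 0 -> dead

Answer: dead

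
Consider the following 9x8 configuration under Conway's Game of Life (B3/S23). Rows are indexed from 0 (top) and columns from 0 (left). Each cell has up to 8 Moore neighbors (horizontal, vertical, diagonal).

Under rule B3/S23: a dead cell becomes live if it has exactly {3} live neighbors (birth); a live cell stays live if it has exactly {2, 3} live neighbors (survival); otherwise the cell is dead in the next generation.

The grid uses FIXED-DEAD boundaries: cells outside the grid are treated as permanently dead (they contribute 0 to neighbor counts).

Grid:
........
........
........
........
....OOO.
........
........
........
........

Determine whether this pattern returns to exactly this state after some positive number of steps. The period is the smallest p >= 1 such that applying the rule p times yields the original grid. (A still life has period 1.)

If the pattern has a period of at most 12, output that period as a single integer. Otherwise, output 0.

Simulating and comparing each generation to the original:
Gen 0 (original, given above): 3 live cells
Gen 1: 3 live cells, differs from original
Gen 2: 3 live cells, MATCHES original -> period = 2

Answer: 2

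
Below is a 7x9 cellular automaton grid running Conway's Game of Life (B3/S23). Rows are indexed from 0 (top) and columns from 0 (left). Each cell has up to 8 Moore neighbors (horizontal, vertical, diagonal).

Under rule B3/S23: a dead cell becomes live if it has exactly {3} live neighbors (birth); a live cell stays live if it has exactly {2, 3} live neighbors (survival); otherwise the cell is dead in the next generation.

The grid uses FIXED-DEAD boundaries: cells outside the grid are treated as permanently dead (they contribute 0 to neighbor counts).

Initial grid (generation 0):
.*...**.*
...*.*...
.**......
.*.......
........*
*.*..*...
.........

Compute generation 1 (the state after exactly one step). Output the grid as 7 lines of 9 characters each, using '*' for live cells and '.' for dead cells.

Simulating step by step:
Generation 0 (given above): 13 live cells
Generation 1: 12 live cells
(generation 1 grid is the final answer)

Answer: ....***..
.*..***..
.**......
.**......
.*.......
.........
.........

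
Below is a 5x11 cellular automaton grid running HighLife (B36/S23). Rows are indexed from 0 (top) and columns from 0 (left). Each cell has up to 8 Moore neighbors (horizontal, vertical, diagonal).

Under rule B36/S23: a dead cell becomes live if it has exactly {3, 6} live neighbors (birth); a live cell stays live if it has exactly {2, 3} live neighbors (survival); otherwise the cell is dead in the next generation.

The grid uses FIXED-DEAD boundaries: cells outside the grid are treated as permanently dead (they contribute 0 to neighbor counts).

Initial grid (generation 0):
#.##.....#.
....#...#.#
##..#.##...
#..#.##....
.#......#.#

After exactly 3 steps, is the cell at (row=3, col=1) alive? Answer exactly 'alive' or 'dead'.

Simulating step by step:
Generation 0 (given above): 19 live cells
Generation 1: 20 live cells
...#.....#.
#.#.##.###.
##.##.##...
#.#.###....
...........
Generation 2: 15 live cells
...##....#.
#.#..#.#.#.
#..........
#.#.#.##...
.....#.....
Generation 3: 17 live cells
...##...#..
.#.##...#..
#..#.#.##..
.#...##....
.....##....

Cell (3,1) at generation 3: 1 -> alive

Answer: alive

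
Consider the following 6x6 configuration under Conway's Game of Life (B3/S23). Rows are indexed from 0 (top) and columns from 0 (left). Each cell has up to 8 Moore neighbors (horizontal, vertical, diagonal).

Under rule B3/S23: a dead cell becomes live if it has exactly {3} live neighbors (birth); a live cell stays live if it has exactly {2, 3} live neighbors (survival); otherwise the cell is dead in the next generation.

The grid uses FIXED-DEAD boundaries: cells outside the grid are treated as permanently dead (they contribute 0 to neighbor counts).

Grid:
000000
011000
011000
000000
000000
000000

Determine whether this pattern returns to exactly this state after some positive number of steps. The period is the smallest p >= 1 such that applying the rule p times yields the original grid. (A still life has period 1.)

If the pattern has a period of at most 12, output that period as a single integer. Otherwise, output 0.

Simulating and comparing each generation to the original:
Gen 0 (original, given above): 4 live cells
Gen 1: 4 live cells, MATCHES original -> period = 1

Answer: 1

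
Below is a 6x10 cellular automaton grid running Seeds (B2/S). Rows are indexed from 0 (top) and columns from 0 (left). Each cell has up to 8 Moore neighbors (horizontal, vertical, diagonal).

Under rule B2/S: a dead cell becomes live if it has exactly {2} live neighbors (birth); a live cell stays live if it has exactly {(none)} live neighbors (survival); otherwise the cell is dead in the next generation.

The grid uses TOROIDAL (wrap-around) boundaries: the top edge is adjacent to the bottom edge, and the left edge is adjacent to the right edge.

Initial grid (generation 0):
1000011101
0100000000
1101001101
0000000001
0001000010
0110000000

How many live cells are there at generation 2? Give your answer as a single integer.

Answer: 7

Derivation:
Simulating step by step:
Generation 0 (given above): 17 live cells
Generation 1: 12 live cells
0000000010
0000100000
0000000000
0101101000
1100000001
0001110000
Generation 2: 7 live cells
0000000000
0000000000
0010000000
0000010001
0000001000
0110000010
Population at generation 2: 7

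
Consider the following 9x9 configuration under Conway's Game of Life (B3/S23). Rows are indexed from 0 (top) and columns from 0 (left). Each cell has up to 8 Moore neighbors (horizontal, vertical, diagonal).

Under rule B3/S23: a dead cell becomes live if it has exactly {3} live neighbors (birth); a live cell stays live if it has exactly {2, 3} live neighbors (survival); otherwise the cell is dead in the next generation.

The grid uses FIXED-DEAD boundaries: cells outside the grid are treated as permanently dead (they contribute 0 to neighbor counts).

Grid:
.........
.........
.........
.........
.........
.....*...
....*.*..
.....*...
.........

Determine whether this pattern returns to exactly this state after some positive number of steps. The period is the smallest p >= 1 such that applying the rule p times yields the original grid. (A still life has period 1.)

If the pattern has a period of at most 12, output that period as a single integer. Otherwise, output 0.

Answer: 1

Derivation:
Simulating and comparing each generation to the original:
Gen 0 (original, given above): 4 live cells
Gen 1: 4 live cells, MATCHES original -> period = 1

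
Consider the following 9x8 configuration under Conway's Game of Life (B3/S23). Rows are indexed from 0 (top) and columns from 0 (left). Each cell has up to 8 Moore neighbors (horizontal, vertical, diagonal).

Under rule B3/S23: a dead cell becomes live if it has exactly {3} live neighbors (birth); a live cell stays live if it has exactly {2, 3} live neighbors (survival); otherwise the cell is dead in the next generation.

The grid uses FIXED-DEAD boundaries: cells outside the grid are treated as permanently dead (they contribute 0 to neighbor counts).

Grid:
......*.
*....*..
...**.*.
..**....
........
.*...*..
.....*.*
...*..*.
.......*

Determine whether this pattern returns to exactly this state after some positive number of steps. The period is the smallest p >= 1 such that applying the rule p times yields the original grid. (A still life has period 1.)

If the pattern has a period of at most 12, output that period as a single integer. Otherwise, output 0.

Answer: 0

Derivation:
Simulating and comparing each generation to the original:
Gen 0 (original, given above): 15 live cells
Gen 1: 16 live cells, differs from original
Gen 2: 12 live cells, differs from original
Gen 3: 11 live cells, differs from original
Gen 4: 9 live cells, differs from original
Gen 5: 9 live cells, differs from original
Gen 6: 9 live cells, differs from original
Gen 7: 9 live cells, differs from original
Gen 8: 9 live cells, differs from original
Gen 9: 8 live cells, differs from original
Gen 10: 7 live cells, differs from original
Gen 11: 8 live cells, differs from original
Gen 12: 8 live cells, differs from original
No period found within 12 steps.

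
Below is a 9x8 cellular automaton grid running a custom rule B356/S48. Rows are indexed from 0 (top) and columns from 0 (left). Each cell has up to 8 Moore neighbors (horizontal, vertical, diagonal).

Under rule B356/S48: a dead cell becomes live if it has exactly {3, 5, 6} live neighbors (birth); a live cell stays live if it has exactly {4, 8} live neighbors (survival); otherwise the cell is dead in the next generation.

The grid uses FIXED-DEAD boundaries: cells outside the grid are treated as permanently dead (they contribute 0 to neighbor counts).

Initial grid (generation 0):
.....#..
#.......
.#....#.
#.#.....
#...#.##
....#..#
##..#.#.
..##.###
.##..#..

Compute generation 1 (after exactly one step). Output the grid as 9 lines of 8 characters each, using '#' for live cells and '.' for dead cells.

Simulating step by step:
Generation 0 (given above): 24 live cells
Generation 1: 21 live cells
(generation 1 grid is the final answer)

Answer: ........
........
#.......
.....###
.#.#.#..
##.#.#..
..#..##.
###..##.
...##...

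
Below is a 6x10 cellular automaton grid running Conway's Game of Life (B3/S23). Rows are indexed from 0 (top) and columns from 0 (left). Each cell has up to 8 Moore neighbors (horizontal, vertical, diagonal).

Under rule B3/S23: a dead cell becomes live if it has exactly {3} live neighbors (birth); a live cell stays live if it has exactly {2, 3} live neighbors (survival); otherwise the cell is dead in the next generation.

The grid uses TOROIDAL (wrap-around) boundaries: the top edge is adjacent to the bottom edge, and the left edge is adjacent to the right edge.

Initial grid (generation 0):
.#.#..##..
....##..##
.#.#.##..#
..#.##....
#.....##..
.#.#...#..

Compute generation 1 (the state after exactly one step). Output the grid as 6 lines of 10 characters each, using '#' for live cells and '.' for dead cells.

Simulating step by step:
Generation 0 (given above): 22 live cells
Generation 1: 30 live cells
(generation 1 grid is the final answer)

Answer: #..#.###..
...#....##
#.##..#.##
#####..#..
.#######..
##......#.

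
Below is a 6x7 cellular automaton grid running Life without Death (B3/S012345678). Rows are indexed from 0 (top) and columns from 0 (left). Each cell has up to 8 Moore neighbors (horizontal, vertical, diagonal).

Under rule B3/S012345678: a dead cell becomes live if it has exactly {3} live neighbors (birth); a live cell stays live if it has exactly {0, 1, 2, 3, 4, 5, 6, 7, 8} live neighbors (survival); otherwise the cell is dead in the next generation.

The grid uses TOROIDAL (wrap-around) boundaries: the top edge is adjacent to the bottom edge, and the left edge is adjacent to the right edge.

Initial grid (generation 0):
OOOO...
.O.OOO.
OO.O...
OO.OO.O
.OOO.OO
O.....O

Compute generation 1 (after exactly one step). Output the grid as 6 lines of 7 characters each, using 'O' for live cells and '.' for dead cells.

Simulating step by step:
Generation 0 (given above): 23 live cells
Generation 1: 27 live cells
(generation 1 grid is the final answer)

Answer: OOOO.O.
.O.OOOO
OO.O...
OO.OO.O
.OOO.OO
O...OOO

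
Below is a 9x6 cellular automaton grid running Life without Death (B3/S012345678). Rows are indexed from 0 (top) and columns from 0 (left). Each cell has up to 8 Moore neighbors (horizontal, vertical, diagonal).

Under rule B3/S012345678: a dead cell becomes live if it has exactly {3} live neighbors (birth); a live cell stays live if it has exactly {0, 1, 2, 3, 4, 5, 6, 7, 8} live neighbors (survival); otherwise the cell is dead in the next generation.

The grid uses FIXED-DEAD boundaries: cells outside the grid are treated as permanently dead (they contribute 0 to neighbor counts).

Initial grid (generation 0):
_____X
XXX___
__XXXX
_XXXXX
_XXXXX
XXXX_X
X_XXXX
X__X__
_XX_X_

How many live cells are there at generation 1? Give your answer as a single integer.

Answer: 38

Derivation:
Simulating step by step:
Generation 0 (given above): 33 live cells
Generation 1: 38 live cells
_X___X
XXX__X
X_XXXX
_XXXXX
_XXXXX
XXXX_X
X_XXXX
X__X_X
_XXXX_
Population at generation 1: 38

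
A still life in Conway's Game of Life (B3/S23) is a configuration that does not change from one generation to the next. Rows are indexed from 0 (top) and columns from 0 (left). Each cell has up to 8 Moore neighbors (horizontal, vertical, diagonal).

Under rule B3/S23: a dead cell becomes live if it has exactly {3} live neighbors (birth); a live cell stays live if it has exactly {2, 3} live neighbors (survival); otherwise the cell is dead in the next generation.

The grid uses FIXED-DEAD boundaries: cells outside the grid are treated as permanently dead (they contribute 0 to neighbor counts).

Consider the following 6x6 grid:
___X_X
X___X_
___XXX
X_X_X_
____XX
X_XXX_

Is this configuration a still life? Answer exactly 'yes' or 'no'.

Answer: no

Derivation:
Compute generation 1 and compare to generation 0 (given above):
Generation 1:
____X_
______
_X___X
______
__X__X
___XXX
Cell (0,3) differs: gen0=1 vs gen1=0 -> NOT a still life.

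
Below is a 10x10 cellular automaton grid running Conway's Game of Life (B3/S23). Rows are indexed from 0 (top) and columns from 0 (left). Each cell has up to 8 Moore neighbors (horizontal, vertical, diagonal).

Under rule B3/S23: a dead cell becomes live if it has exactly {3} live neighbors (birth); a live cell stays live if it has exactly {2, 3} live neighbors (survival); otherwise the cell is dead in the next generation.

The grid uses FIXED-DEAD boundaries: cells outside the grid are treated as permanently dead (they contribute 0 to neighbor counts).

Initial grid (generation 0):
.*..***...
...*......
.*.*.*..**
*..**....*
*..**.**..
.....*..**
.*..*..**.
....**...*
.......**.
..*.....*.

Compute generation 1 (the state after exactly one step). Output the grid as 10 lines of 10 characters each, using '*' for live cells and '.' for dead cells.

Simulating step by step:
Generation 0 (given above): 33 live cells
Generation 1: 31 live cells
(generation 1 grid is the final answer)

Answer: ....**....
...*..*...
...*....**
**....**.*
...*..**.*
...*.*...*
....*.**..
....***..*
.......***
.......**.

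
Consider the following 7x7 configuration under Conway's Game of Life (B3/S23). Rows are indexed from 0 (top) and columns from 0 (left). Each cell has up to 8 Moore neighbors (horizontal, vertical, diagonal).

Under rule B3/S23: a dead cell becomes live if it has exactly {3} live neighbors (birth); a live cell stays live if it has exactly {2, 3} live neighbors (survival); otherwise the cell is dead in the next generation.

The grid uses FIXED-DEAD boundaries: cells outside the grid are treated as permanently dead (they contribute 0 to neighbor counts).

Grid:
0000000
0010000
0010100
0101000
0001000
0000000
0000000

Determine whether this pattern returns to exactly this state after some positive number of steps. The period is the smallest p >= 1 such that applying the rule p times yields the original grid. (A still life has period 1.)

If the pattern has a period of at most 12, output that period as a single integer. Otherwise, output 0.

Answer: 2

Derivation:
Simulating and comparing each generation to the original:
Gen 0 (original, given above): 6 live cells
Gen 1: 6 live cells, differs from original
Gen 2: 6 live cells, MATCHES original -> period = 2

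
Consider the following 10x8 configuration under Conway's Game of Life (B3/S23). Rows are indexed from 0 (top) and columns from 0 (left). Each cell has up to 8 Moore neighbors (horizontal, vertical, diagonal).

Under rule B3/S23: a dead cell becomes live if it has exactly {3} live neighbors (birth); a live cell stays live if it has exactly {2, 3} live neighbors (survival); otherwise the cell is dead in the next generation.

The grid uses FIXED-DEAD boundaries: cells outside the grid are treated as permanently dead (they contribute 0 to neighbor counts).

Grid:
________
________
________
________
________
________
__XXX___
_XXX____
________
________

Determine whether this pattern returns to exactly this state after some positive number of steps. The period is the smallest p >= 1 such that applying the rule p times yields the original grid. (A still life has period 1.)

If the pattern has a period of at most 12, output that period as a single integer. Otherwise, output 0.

Answer: 2

Derivation:
Simulating and comparing each generation to the original:
Gen 0 (original, given above): 6 live cells
Gen 1: 6 live cells, differs from original
Gen 2: 6 live cells, MATCHES original -> period = 2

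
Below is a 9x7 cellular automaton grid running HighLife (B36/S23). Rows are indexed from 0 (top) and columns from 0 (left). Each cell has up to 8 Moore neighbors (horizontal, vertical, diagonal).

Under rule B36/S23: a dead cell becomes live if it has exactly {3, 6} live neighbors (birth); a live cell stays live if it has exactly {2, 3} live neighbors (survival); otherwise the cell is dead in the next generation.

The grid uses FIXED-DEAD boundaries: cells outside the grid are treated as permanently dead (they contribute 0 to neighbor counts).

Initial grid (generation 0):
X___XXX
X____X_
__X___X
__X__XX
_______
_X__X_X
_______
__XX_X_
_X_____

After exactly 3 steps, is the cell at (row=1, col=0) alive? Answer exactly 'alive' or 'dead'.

Simulating step by step:
Generation 0 (given above): 18 live cells
Generation 1: 16 live cells
____XXX
_X__X__
_X____X
_____XX
______X
_______
__XXXX_
__X____
__X____
Generation 2: 18 live cells
____XX_
____X_X
______X
_____XX
_____XX
___XXX_
__XXX__
_XX_X__
_______
Generation 3: 11 live cells
____XX_
____X_X
______X
_______
_______
__X___X
_X_____
_XX_X__
_______

Cell (1,0) at generation 3: 0 -> dead

Answer: dead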